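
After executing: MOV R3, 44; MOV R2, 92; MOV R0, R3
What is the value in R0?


Register state trace:
  MOV R3, 44  → R3 = 44
  MOV R2, 92  → R2 = 92
  MOV R0, R3  → R0 = 44
Final: R0 = 44

44


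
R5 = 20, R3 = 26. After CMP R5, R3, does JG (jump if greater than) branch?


Trace:
  R5 = 20, R3 = 26
  CMP R5, R3  → compares 20 vs 26
  JG checks: is 20 greater than 26?
  20 < 26, so condition is false
Branch taken: No

No


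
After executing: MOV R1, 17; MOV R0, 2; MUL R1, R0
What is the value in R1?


Register state trace:
  MOV R1, 17  → R1 = 17
  MOV R0, 2  → R0 = 2
  MUL R1, R0  → R1 = 17 * 2 = 34
Final: R1 = 34

34


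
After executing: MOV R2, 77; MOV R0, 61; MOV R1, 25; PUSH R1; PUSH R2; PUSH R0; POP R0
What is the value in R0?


Stack trace (top is rightmost):
  MOV R2, 77  → R2 = 77
  MOV R0, 61  → R0 = 61
  MOV R1, 25  → R1 = 25
  PUSH R1  → stack: [25]
  PUSH R2  → stack: [25, 77]
  PUSH R0  → stack: [25, 77, 61]
  POP R0  → R0 = 61, stack: [25, 77]
Final: R0 = 61

61


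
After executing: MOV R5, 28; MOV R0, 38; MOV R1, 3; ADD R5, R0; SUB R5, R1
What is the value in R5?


Register state trace:
  MOV R5, 28  → R5 = 28
  MOV R0, 38  → R0 = 38
  MOV R1, 3  → R1 = 3
  ADD R5, R0  → R5 = 28 + 38 = 66
  SUB R5, R1  → R5 = 66 - 3 = 63
Final: R5 = 63

63


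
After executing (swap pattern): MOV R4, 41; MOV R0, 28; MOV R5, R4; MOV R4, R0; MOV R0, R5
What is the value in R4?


Register state trace (swap pattern):
  MOV R4, 41  → R4 = 41
  MOV R0, 28  → R0 = 28
  MOV R5, R4  → R5 = 41  (save R4)
  MOV R4, R0  → R4 = 28  (R4 gets R0's value)
  MOV R0, R5  → R0 = 41  (R0 gets saved value)
Final: R4 = 28

28


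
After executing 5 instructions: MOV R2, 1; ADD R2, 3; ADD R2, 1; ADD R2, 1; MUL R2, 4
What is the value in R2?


Register state trace:
  MOV R2, 1  → R2 = 1
  ADD R2, 3  → R2 = 1 + 3 = 4
  ADD R2, 1  → R2 = 4 + 1 = 5
  ADD R2, 1  → R2 = 5 + 1 = 6
  MUL R2, 4  → R2 = 6 * 4 = 24
Final: R2 = 24

24


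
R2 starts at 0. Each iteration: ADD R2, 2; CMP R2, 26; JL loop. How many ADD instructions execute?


Loop trace (R2 starts at 0, target 26, step 2):
  ADD #1: R2 = 0 + 2 = 2  → 2 < 26, loop
  ADD #2: R2 = 2 + 2 = 4  → 4 < 26, loop
  ADD #3: R2 = 4 + 2 = 6  → 6 < 26, loop
  ADD #4: R2 = 6 + 2 = 8  → 8 < 26, loop
  ADD #5: R2 = 8 + 2 = 10  → 10 < 26, loop
  ADD #6: R2 = 10 + 2 = 12  → 12 < 26, loop
  ADD #7: R2 = 12 + 2 = 14  → 14 < 26, loop
  ADD #8: R2 = 14 + 2 = 16  → 16 < 26, loop
  ADD #9: R2 = 16 + 2 = 18  → 18 < 26, loop
  ADD #10: R2 = 18 + 2 = 20  → 20 < 26, loop
  ADD #11: R2 = 20 + 2 = 22  → 22 < 26, loop
  ADD #12: R2 = 22 + 2 = 24  → 24 < 26, loop
  ADD #13: R2 = 24 + 2 = 26  → 26 >= 26, exit
Total ADD instructions: 13

13


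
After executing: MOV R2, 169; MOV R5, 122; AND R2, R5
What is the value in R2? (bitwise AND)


Register state trace:
  MOV R2, 169  → R2 = 169 (0b10101001)
  MOV R5, 122  → R5 = 122 (0b01111010)
  AND R2, R5  → R2 = 169 AND 122 = 40 (0b00101000)
Final: R2 = 40

40


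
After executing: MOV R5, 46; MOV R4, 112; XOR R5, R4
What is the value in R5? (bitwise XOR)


Register state trace:
  MOV R5, 46  → R5 = 46 (0b00101110)
  MOV R4, 112  → R4 = 112 (0b01110000)
  XOR R5, R4  → R5 = 46 XOR 112 = 94 (0b01011110)
Final: R5 = 94

94


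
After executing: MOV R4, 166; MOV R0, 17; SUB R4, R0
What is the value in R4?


Register state trace:
  MOV R4, 166  → R4 = 166
  MOV R0, 17  → R0 = 17
  SUB R4, R0  → R4 = 166 - 17 = 149
Final: R4 = 149

149


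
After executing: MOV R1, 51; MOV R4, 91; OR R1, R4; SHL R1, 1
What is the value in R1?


Register state trace:
  MOV R1, 51  → R1 = 51 (0b00110011)
  MOV R4, 91  → R4 = 91 (0b01011011)
  OR R1, R4  → R1 = 51 OR 91 = 123 (0b01111011)
  SHL R1, 1  → R1 = 123 << 1 = 246
Final: R1 = 246

246


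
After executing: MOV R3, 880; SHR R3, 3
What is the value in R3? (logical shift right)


Register state trace:
  MOV R3, 880  → R3 = 880
  SHR R3, 3  → R3 = 880 >> 3 = 880 // 2^3 = 110
Final: R3 = 110

110


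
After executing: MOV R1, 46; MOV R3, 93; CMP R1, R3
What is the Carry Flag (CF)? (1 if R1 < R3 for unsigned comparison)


Register state trace:
  MOV R1, 46  → R1 = 46
  MOV R3, 93  → R3 = 93
  CMP R1, R3  → unsigned 46 - 93: borrow occurs
  46 < 93, so CF = 1
CF = 1

1


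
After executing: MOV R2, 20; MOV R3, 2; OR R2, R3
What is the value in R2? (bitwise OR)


Register state trace:
  MOV R2, 20  → R2 = 20 (0b00010100)
  MOV R3, 2  → R3 = 2 (0b00000010)
  OR R2, R3   → R2 = 20 OR 2 = 22 (0b00010110)
Final: R2 = 22

22


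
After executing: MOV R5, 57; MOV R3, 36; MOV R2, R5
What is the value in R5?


Register state trace:
  MOV R5, 57  → R5 = 57
  MOV R3, 36  → R3 = 36
  MOV R2, R5  → R2 = 57
Final: R5 = 57

57


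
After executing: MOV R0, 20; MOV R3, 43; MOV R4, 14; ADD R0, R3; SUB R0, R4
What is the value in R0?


Register state trace:
  MOV R0, 20  → R0 = 20
  MOV R3, 43  → R3 = 43
  MOV R4, 14  → R4 = 14
  ADD R0, R3  → R0 = 20 + 43 = 63
  SUB R0, R4  → R0 = 63 - 14 = 49
Final: R0 = 49

49


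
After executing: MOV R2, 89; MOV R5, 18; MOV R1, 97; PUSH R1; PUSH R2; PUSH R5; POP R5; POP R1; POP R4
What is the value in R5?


Stack trace (top is rightmost):
  MOV R2, 89  → R2 = 89
  MOV R5, 18  → R5 = 18
  MOV R1, 97  → R1 = 97
  PUSH R1  → stack: [97]
  PUSH R2  → stack: [97, 89]
  PUSH R5  → stack: [97, 89, 18]
  POP R5  → R5 = 18, stack: [97, 89]
  POP R1  → R1 = 89, stack: [97]
  POP R4  → R4 = 97, stack: []
Final: R5 = 18

18


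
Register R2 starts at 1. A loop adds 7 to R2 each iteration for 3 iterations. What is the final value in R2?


Starting value: R2 = 1
  Iter 1: R2 = 1 + 7 = 8
  Iter 2: R2 = 8 + 7 = 15
  Iter 3: R2 = 15 + 7 = 22
Final: R2 = 22

22


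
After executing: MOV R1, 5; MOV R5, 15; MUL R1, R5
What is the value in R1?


Register state trace:
  MOV R1, 5  → R1 = 5
  MOV R5, 15  → R5 = 15
  MUL R1, R5  → R1 = 5 * 15 = 75
Final: R1 = 75

75


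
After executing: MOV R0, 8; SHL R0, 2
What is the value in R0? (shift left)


Register state trace:
  MOV R0, 8  → R0 = 8
  SHL R0, 2  → R0 = 8 << 2 = 8 * 2^2 = 32
Final: R0 = 32

32


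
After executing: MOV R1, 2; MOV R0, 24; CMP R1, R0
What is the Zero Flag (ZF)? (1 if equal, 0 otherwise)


Register state trace:
  MOV R1, 2  → R1 = 2
  MOV R0, 24  → R0 = 24
  CMP R1, R0  → computes 2 - 24 = -22
  Result is nonzero, so values are not equal
ZF = 0

0


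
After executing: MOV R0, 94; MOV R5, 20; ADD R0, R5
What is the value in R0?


Register state trace:
  MOV R0, 94  → R0 = 94
  MOV R5, 20  → R5 = 20
  ADD R0, R5  → R0 = 94 + 20 = 114
Final: R0 = 114

114


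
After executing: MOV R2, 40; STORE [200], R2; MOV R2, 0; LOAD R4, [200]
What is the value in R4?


Register and memory trace:
  MOV R2, 40  → R2 = 40
  STORE [200], R2  → mem[200] = 40
  MOV R2, 0  → R2 = 0
  LOAD R4, [200]  → R4 = mem[200] = 40
Final: R4 = 40

40


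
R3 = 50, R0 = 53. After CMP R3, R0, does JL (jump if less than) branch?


Trace:
  R3 = 50, R0 = 53
  CMP R3, R0  → compares 50 vs 53
  JL checks: is 50 less than 53?
  50 < 53, so condition is true
Branch taken: Yes

Yes


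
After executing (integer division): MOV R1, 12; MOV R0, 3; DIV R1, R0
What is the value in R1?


Register state trace:
  MOV R1, 12  → R1 = 12
  MOV R0, 3  → R0 = 3
  DIV R1, R0  → R1 = 12 // 3 = 4
Final: R1 = 4

4


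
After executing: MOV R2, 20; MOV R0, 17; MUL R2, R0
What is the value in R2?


Register state trace:
  MOV R2, 20  → R2 = 20
  MOV R0, 17  → R0 = 17
  MUL R2, R0  → R2 = 20 * 17 = 340
Final: R2 = 340

340


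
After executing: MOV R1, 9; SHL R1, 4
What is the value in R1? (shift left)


Register state trace:
  MOV R1, 9  → R1 = 9
  SHL R1, 4  → R1 = 9 << 4 = 9 * 2^4 = 144
Final: R1 = 144

144


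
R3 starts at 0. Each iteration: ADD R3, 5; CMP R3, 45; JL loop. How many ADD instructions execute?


Loop trace (R3 starts at 0, target 45, step 5):
  ADD #1: R3 = 0 + 5 = 5  → 5 < 45, loop
  ADD #2: R3 = 5 + 5 = 10  → 10 < 45, loop
  ADD #3: R3 = 10 + 5 = 15  → 15 < 45, loop
  ADD #4: R3 = 15 + 5 = 20  → 20 < 45, loop
  ADD #5: R3 = 20 + 5 = 25  → 25 < 45, loop
  ADD #6: R3 = 25 + 5 = 30  → 30 < 45, loop
  ADD #7: R3 = 30 + 5 = 35  → 35 < 45, loop
  ADD #8: R3 = 35 + 5 = 40  → 40 < 45, loop
  ADD #9: R3 = 40 + 5 = 45  → 45 >= 45, exit
Total ADD instructions: 9

9


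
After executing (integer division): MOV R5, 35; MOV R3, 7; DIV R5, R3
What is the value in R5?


Register state trace:
  MOV R5, 35  → R5 = 35
  MOV R3, 7  → R3 = 7
  DIV R5, R3  → R5 = 35 // 7 = 5
Final: R5 = 5

5


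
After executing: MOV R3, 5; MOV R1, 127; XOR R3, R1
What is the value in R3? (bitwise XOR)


Register state trace:
  MOV R3, 5  → R3 = 5 (0b00000101)
  MOV R1, 127  → R1 = 127 (0b01111111)
  XOR R3, R1  → R3 = 5 XOR 127 = 122 (0b01111010)
Final: R3 = 122

122


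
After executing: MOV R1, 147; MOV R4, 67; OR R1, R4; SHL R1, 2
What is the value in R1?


Register state trace:
  MOV R1, 147  → R1 = 147 (0b10010011)
  MOV R4, 67  → R4 = 67 (0b01000011)
  OR R1, R4  → R1 = 147 OR 67 = 211 (0b11010011)
  SHL R1, 2  → R1 = 211 << 2 = 844
Final: R1 = 844

844


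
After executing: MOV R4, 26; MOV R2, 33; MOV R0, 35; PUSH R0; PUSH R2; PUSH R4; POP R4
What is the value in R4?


Stack trace (top is rightmost):
  MOV R4, 26  → R4 = 26
  MOV R2, 33  → R2 = 33
  MOV R0, 35  → R0 = 35
  PUSH R0  → stack: [35]
  PUSH R2  → stack: [35, 33]
  PUSH R4  → stack: [35, 33, 26]
  POP R4  → R4 = 26, stack: [35, 33]
Final: R4 = 26

26


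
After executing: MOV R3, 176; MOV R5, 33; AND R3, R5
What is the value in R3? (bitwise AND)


Register state trace:
  MOV R3, 176  → R3 = 176 (0b10110000)
  MOV R5, 33  → R5 = 33 (0b00100001)
  AND R3, R5  → R3 = 176 AND 33 = 32 (0b00100000)
Final: R3 = 32

32


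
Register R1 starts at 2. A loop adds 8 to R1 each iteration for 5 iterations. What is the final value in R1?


Starting value: R1 = 2
  Iter 1: R1 = 2 + 8 = 10
  Iter 2: R1 = 10 + 8 = 18
  Iter 3: R1 = 18 + 8 = 26
  Iter 4: R1 = 26 + 8 = 34
  Iter 5: R1 = 34 + 8 = 42
Final: R1 = 42

42


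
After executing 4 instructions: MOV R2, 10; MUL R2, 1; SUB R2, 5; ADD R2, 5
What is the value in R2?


Register state trace:
  MOV R2, 10  → R2 = 10
  MUL R2, 1  → R2 = 10 * 1 = 10
  SUB R2, 5  → R2 = 10 - 5 = 5
  ADD R2, 5  → R2 = 5 + 5 = 10
Final: R2 = 10

10


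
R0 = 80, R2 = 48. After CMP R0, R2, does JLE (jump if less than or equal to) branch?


Trace:
  R0 = 80, R2 = 48
  CMP R0, R2  → compares 80 vs 48
  JLE checks: is 80 less than or equal to 48?
  80 > 48, so condition is false
Branch taken: No

No


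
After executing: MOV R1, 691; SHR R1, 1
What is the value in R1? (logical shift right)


Register state trace:
  MOV R1, 691  → R1 = 691
  SHR R1, 1  → R1 = 691 >> 1 = 691 // 2^1 = 345
Final: R1 = 345

345


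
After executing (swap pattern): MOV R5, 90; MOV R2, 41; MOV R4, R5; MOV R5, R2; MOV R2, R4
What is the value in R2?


Register state trace (swap pattern):
  MOV R5, 90  → R5 = 90
  MOV R2, 41  → R2 = 41
  MOV R4, R5  → R4 = 90  (save R5)
  MOV R5, R2  → R5 = 41  (R5 gets R2's value)
  MOV R2, R4  → R2 = 90  (R2 gets saved value)
Final: R2 = 90

90


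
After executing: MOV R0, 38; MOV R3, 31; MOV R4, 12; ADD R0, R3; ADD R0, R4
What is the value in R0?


Register state trace:
  MOV R0, 38  → R0 = 38
  MOV R3, 31  → R3 = 31
  MOV R4, 12  → R4 = 12
  ADD R0, R3  → R0 = 38 + 31 = 69
  ADD R0, R4  → R0 = 69 + 12 = 81
Final: R0 = 81

81


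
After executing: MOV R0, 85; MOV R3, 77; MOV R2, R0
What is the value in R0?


Register state trace:
  MOV R0, 85  → R0 = 85
  MOV R3, 77  → R3 = 77
  MOV R2, R0  → R2 = 85
Final: R0 = 85

85


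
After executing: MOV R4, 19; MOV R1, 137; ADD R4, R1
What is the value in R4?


Register state trace:
  MOV R4, 19  → R4 = 19
  MOV R1, 137  → R1 = 137
  ADD R4, R1  → R4 = 19 + 137 = 156
Final: R4 = 156

156


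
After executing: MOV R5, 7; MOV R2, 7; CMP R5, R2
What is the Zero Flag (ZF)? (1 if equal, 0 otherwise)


Register state trace:
  MOV R5, 7  → R5 = 7
  MOV R2, 7  → R2 = 7
  CMP R5, R2  → computes 7 - 7 = 0
  Result is zero, so values are equal
ZF = 1

1


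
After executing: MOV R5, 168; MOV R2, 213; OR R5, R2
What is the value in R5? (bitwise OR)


Register state trace:
  MOV R5, 168  → R5 = 168 (0b10101000)
  MOV R2, 213  → R2 = 213 (0b11010101)
  OR R5, R2   → R5 = 168 OR 213 = 253 (0b11111101)
Final: R5 = 253

253


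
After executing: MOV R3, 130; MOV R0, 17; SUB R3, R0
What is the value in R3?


Register state trace:
  MOV R3, 130  → R3 = 130
  MOV R0, 17  → R0 = 17
  SUB R3, R0  → R3 = 130 - 17 = 113
Final: R3 = 113

113


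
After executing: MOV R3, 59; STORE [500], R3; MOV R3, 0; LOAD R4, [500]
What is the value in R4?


Register and memory trace:
  MOV R3, 59  → R3 = 59
  STORE [500], R3  → mem[500] = 59
  MOV R3, 0  → R3 = 0
  LOAD R4, [500]  → R4 = mem[500] = 59
Final: R4 = 59

59


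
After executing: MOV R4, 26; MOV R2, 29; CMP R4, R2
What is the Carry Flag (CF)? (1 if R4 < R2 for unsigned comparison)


Register state trace:
  MOV R4, 26  → R4 = 26
  MOV R2, 29  → R2 = 29
  CMP R4, R2  → unsigned 26 - 29: borrow occurs
  26 < 29, so CF = 1
CF = 1

1


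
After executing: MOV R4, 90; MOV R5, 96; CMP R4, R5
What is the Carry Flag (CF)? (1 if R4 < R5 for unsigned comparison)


Register state trace:
  MOV R4, 90  → R4 = 90
  MOV R5, 96  → R5 = 96
  CMP R4, R5  → unsigned 90 - 96: borrow occurs
  90 < 96, so CF = 1
CF = 1

1


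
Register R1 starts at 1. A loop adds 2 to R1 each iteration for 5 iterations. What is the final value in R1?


Starting value: R1 = 1
  Iter 1: R1 = 1 + 2 = 3
  Iter 2: R1 = 3 + 2 = 5
  Iter 3: R1 = 5 + 2 = 7
  Iter 4: R1 = 7 + 2 = 9
  Iter 5: R1 = 9 + 2 = 11
Final: R1 = 11

11


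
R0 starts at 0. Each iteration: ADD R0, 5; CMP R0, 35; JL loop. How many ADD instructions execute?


Loop trace (R0 starts at 0, target 35, step 5):
  ADD #1: R0 = 0 + 5 = 5  → 5 < 35, loop
  ADD #2: R0 = 5 + 5 = 10  → 10 < 35, loop
  ADD #3: R0 = 10 + 5 = 15  → 15 < 35, loop
  ADD #4: R0 = 15 + 5 = 20  → 20 < 35, loop
  ADD #5: R0 = 20 + 5 = 25  → 25 < 35, loop
  ADD #6: R0 = 25 + 5 = 30  → 30 < 35, loop
  ADD #7: R0 = 30 + 5 = 35  → 35 >= 35, exit
Total ADD instructions: 7

7


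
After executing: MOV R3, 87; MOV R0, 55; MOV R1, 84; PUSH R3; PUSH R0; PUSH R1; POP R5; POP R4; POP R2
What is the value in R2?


Stack trace (top is rightmost):
  MOV R3, 87  → R3 = 87
  MOV R0, 55  → R0 = 55
  MOV R1, 84  → R1 = 84
  PUSH R3  → stack: [87]
  PUSH R0  → stack: [87, 55]
  PUSH R1  → stack: [87, 55, 84]
  POP R5  → R5 = 84, stack: [87, 55]
  POP R4  → R4 = 55, stack: [87]
  POP R2  → R2 = 87, stack: []
Final: R2 = 87

87


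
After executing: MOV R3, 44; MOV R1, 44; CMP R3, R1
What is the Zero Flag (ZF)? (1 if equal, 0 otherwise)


Register state trace:
  MOV R3, 44  → R3 = 44
  MOV R1, 44  → R1 = 44
  CMP R3, R1  → computes 44 - 44 = 0
  Result is zero, so values are equal
ZF = 1

1


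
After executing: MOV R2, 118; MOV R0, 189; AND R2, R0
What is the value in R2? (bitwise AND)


Register state trace:
  MOV R2, 118  → R2 = 118 (0b01110110)
  MOV R0, 189  → R0 = 189 (0b10111101)
  AND R2, R0  → R2 = 118 AND 189 = 52 (0b00110100)
Final: R2 = 52

52


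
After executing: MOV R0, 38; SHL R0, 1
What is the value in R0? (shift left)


Register state trace:
  MOV R0, 38  → R0 = 38
  SHL R0, 1  → R0 = 38 << 1 = 38 * 2^1 = 76
Final: R0 = 76

76


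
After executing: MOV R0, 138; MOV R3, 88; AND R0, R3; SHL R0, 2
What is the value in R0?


Register state trace:
  MOV R0, 138  → R0 = 138 (0b10001010)
  MOV R3, 88  → R3 = 88 (0b01011000)
  AND R0, R3  → R0 = 138 AND 88 = 8 (0b00001000)
  SHL R0, 2  → R0 = 8 << 2 = 32
Final: R0 = 32

32


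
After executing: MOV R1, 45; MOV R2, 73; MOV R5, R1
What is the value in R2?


Register state trace:
  MOV R1, 45  → R1 = 45
  MOV R2, 73  → R2 = 73
  MOV R5, R1  → R5 = 45
Final: R2 = 73

73


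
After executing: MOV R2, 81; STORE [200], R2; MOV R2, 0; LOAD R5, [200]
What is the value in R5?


Register and memory trace:
  MOV R2, 81  → R2 = 81
  STORE [200], R2  → mem[200] = 81
  MOV R2, 0  → R2 = 0
  LOAD R5, [200]  → R5 = mem[200] = 81
Final: R5 = 81

81


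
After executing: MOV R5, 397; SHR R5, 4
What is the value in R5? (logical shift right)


Register state trace:
  MOV R5, 397  → R5 = 397
  SHR R5, 4  → R5 = 397 >> 4 = 397 // 2^4 = 24
Final: R5 = 24

24


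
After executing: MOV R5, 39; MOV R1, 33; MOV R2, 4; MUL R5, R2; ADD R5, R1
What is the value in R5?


Register state trace:
  MOV R5, 39  → R5 = 39
  MOV R1, 33  → R1 = 33
  MOV R2, 4  → R2 = 4
  MUL R5, R2  → R5 = 39 * 4 = 156
  ADD R5, R1  → R5 = 156 + 33 = 189
Final: R5 = 189

189


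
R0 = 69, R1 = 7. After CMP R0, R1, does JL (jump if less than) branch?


Trace:
  R0 = 69, R1 = 7
  CMP R0, R1  → compares 69 vs 7
  JL checks: is 69 less than 7?
  69 > 7, so condition is false
Branch taken: No

No


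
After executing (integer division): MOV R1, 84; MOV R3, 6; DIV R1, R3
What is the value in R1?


Register state trace:
  MOV R1, 84  → R1 = 84
  MOV R3, 6  → R3 = 6
  DIV R1, R3  → R1 = 84 // 6 = 14
Final: R1 = 14

14


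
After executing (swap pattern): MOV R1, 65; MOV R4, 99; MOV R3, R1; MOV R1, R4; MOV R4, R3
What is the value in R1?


Register state trace (swap pattern):
  MOV R1, 65  → R1 = 65
  MOV R4, 99  → R4 = 99
  MOV R3, R1  → R3 = 65  (save R1)
  MOV R1, R4  → R1 = 99  (R1 gets R4's value)
  MOV R4, R3  → R4 = 65  (R4 gets saved value)
Final: R1 = 99

99


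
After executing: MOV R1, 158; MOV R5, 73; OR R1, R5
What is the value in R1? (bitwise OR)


Register state trace:
  MOV R1, 158  → R1 = 158 (0b10011110)
  MOV R5, 73  → R5 = 73 (0b01001001)
  OR R1, R5   → R1 = 158 OR 73 = 223 (0b11011111)
Final: R1 = 223

223


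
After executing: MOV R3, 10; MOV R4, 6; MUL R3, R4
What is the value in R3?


Register state trace:
  MOV R3, 10  → R3 = 10
  MOV R4, 6  → R4 = 6
  MUL R3, R4  → R3 = 10 * 6 = 60
Final: R3 = 60

60


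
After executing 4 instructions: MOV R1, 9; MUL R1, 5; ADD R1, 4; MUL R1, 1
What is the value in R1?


Register state trace:
  MOV R1, 9  → R1 = 9
  MUL R1, 5  → R1 = 9 * 5 = 45
  ADD R1, 4  → R1 = 45 + 4 = 49
  MUL R1, 1  → R1 = 49 * 1 = 49
Final: R1 = 49

49


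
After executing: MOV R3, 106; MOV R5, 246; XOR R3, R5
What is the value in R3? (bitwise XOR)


Register state trace:
  MOV R3, 106  → R3 = 106 (0b01101010)
  MOV R5, 246  → R5 = 246 (0b11110110)
  XOR R3, R5  → R3 = 106 XOR 246 = 156 (0b10011100)
Final: R3 = 156

156


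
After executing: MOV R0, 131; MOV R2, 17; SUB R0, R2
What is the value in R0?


Register state trace:
  MOV R0, 131  → R0 = 131
  MOV R2, 17  → R2 = 17
  SUB R0, R2  → R0 = 131 - 17 = 114
Final: R0 = 114

114


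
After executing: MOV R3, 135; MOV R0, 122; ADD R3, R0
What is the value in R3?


Register state trace:
  MOV R3, 135  → R3 = 135
  MOV R0, 122  → R0 = 122
  ADD R3, R0  → R3 = 135 + 122 = 257
Final: R3 = 257

257


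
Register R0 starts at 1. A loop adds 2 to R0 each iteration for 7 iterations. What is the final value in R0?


Starting value: R0 = 1
  Iter 1: R0 = 1 + 2 = 3
  Iter 2: R0 = 3 + 2 = 5
  Iter 3: R0 = 5 + 2 = 7
  Iter 4: R0 = 7 + 2 = 9
  Iter 5: R0 = 9 + 2 = 11
  Iter 6: R0 = 11 + 2 = 13
  Iter 7: R0 = 13 + 2 = 15
Final: R0 = 15

15


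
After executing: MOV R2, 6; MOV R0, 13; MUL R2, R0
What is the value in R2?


Register state trace:
  MOV R2, 6  → R2 = 6
  MOV R0, 13  → R0 = 13
  MUL R2, R0  → R2 = 6 * 13 = 78
Final: R2 = 78

78


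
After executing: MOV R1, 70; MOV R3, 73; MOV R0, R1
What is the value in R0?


Register state trace:
  MOV R1, 70  → R1 = 70
  MOV R3, 73  → R3 = 73
  MOV R0, R1  → R0 = 70
Final: R0 = 70

70


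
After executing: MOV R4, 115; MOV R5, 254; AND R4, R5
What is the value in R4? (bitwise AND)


Register state trace:
  MOV R4, 115  → R4 = 115 (0b01110011)
  MOV R5, 254  → R5 = 254 (0b11111110)
  AND R4, R5  → R4 = 115 AND 254 = 114 (0b01110010)
Final: R4 = 114

114


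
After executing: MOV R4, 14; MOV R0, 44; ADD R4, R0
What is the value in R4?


Register state trace:
  MOV R4, 14  → R4 = 14
  MOV R0, 44  → R0 = 44
  ADD R4, R0  → R4 = 14 + 44 = 58
Final: R4 = 58

58


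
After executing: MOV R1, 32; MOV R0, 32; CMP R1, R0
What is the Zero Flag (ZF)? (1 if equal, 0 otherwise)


Register state trace:
  MOV R1, 32  → R1 = 32
  MOV R0, 32  → R0 = 32
  CMP R1, R0  → computes 32 - 32 = 0
  Result is zero, so values are equal
ZF = 1

1


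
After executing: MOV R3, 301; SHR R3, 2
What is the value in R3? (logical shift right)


Register state trace:
  MOV R3, 301  → R3 = 301
  SHR R3, 2  → R3 = 301 >> 2 = 301 // 2^2 = 75
Final: R3 = 75

75


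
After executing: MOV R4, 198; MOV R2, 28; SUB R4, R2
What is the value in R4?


Register state trace:
  MOV R4, 198  → R4 = 198
  MOV R2, 28  → R2 = 28
  SUB R4, R2  → R4 = 198 - 28 = 170
Final: R4 = 170

170


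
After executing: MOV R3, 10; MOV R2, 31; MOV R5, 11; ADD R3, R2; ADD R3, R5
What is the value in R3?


Register state trace:
  MOV R3, 10  → R3 = 10
  MOV R2, 31  → R2 = 31
  MOV R5, 11  → R5 = 11
  ADD R3, R2  → R3 = 10 + 31 = 41
  ADD R3, R5  → R3 = 41 + 11 = 52
Final: R3 = 52

52


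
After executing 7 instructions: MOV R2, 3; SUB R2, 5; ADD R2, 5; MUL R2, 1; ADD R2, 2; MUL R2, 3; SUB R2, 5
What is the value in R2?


Register state trace:
  MOV R2, 3  → R2 = 3
  SUB R2, 5  → R2 = 3 - 5 = -2
  ADD R2, 5  → R2 = -2 + 5 = 3
  MUL R2, 1  → R2 = 3 * 1 = 3
  ADD R2, 2  → R2 = 3 + 2 = 5
  MUL R2, 3  → R2 = 5 * 3 = 15
  SUB R2, 5  → R2 = 15 - 5 = 10
Final: R2 = 10

10


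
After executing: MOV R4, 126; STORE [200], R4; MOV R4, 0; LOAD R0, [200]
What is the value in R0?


Register and memory trace:
  MOV R4, 126  → R4 = 126
  STORE [200], R4  → mem[200] = 126
  MOV R4, 0  → R4 = 0
  LOAD R0, [200]  → R0 = mem[200] = 126
Final: R0 = 126

126


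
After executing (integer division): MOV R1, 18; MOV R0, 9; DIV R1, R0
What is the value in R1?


Register state trace:
  MOV R1, 18  → R1 = 18
  MOV R0, 9  → R0 = 9
  DIV R1, R0  → R1 = 18 // 9 = 2
Final: R1 = 2

2


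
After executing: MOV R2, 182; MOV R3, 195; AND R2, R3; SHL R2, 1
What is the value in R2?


Register state trace:
  MOV R2, 182  → R2 = 182 (0b10110110)
  MOV R3, 195  → R3 = 195 (0b11000011)
  AND R2, R3  → R2 = 182 AND 195 = 130 (0b10000010)
  SHL R2, 1  → R2 = 130 << 1 = 260
Final: R2 = 260

260


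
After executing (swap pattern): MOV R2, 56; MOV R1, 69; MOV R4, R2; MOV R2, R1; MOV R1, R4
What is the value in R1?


Register state trace (swap pattern):
  MOV R2, 56  → R2 = 56
  MOV R1, 69  → R1 = 69
  MOV R4, R2  → R4 = 56  (save R2)
  MOV R2, R1  → R2 = 69  (R2 gets R1's value)
  MOV R1, R4  → R1 = 56  (R1 gets saved value)
Final: R1 = 56

56


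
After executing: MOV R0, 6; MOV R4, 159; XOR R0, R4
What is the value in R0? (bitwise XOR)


Register state trace:
  MOV R0, 6  → R0 = 6 (0b00000110)
  MOV R4, 159  → R4 = 159 (0b10011111)
  XOR R0, R4  → R0 = 6 XOR 159 = 153 (0b10011001)
Final: R0 = 153

153


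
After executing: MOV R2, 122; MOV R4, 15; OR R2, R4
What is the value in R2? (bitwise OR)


Register state trace:
  MOV R2, 122  → R2 = 122 (0b01111010)
  MOV R4, 15  → R4 = 15 (0b00001111)
  OR R2, R4   → R2 = 122 OR 15 = 127 (0b01111111)
Final: R2 = 127

127


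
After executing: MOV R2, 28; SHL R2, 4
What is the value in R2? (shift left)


Register state trace:
  MOV R2, 28  → R2 = 28
  SHL R2, 4  → R2 = 28 << 4 = 28 * 2^4 = 448
Final: R2 = 448

448


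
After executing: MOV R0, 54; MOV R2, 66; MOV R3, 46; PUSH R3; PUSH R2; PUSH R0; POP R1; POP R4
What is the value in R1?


Stack trace (top is rightmost):
  MOV R0, 54  → R0 = 54
  MOV R2, 66  → R2 = 66
  MOV R3, 46  → R3 = 46
  PUSH R3  → stack: [46]
  PUSH R2  → stack: [46, 66]
  PUSH R0  → stack: [46, 66, 54]
  POP R1  → R1 = 54, stack: [46, 66]
  POP R4  → R4 = 66, stack: [46]
Final: R1 = 54

54


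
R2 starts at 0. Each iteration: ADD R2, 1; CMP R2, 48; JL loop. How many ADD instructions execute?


Loop trace (R2 starts at 0, target 48, step 1):
  ADD #1: R2 = 0 + 1 = 1  → 1 < 48, loop
  ADD #2: R2 = 1 + 1 = 2  → 2 < 48, loop
  ADD #3: R2 = 2 + 1 = 3  → 3 < 48, loop
  ADD #4: R2 = 3 + 1 = 4  → 4 < 48, loop
  ADD #5: R2 = 4 + 1 = 5  → 5 < 48, loop
  ADD #6: R2 = 5 + 1 = 6  → 6 < 48, loop
  ADD #7: R2 = 6 + 1 = 7  → 7 < 48, loop
  ADD #8: R2 = 7 + 1 = 8  → 8 < 48, loop
  ADD #9: R2 = 8 + 1 = 9  → 9 < 48, loop
  ADD #10: R2 = 9 + 1 = 10  → 10 < 48, loop
  ADD #11: R2 = 10 + 1 = 11  → 11 < 48, loop
  ADD #12: R2 = 11 + 1 = 12  → 12 < 48, loop
  ADD #13: R2 = 12 + 1 = 13  → 13 < 48, loop
  ADD #14: R2 = 13 + 1 = 14  → 14 < 48, loop
  ADD #15: R2 = 14 + 1 = 15  → 15 < 48, loop
  ADD #16: R2 = 15 + 1 = 16  → 16 < 48, loop
  ADD #17: R2 = 16 + 1 = 17  → 17 < 48, loop
  ADD #18: R2 = 17 + 1 = 18  → 18 < 48, loop
  ADD #19: R2 = 18 + 1 = 19  → 19 < 48, loop
  ADD #20: R2 = 19 + 1 = 20  → 20 < 48, loop
  ADD #21: R2 = 20 + 1 = 21  → 21 < 48, loop
  ADD #22: R2 = 21 + 1 = 22  → 22 < 48, loop
  ADD #23: R2 = 22 + 1 = 23  → 23 < 48, loop
  ADD #24: R2 = 23 + 1 = 24  → 24 < 48, loop
  ADD #25: R2 = 24 + 1 = 25  → 25 < 48, loop
  ADD #26: R2 = 25 + 1 = 26  → 26 < 48, loop
  ADD #27: R2 = 26 + 1 = 27  → 27 < 48, loop
  ADD #28: R2 = 27 + 1 = 28  → 28 < 48, loop
  ADD #29: R2 = 28 + 1 = 29  → 29 < 48, loop
  ADD #30: R2 = 29 + 1 = 30  → 30 < 48, loop
  ADD #31: R2 = 30 + 1 = 31  → 31 < 48, loop
  ADD #32: R2 = 31 + 1 = 32  → 32 < 48, loop
  ADD #33: R2 = 32 + 1 = 33  → 33 < 48, loop
  ADD #34: R2 = 33 + 1 = 34  → 34 < 48, loop
  ADD #35: R2 = 34 + 1 = 35  → 35 < 48, loop
  ADD #36: R2 = 35 + 1 = 36  → 36 < 48, loop
  ADD #37: R2 = 36 + 1 = 37  → 37 < 48, loop
  ADD #38: R2 = 37 + 1 = 38  → 38 < 48, loop
  ADD #39: R2 = 38 + 1 = 39  → 39 < 48, loop
  ADD #40: R2 = 39 + 1 = 40  → 40 < 48, loop
  ADD #41: R2 = 40 + 1 = 41  → 41 < 48, loop
  ADD #42: R2 = 41 + 1 = 42  → 42 < 48, loop
  ADD #43: R2 = 42 + 1 = 43  → 43 < 48, loop
  ADD #44: R2 = 43 + 1 = 44  → 44 < 48, loop
  ADD #45: R2 = 44 + 1 = 45  → 45 < 48, loop
  ADD #46: R2 = 45 + 1 = 46  → 46 < 48, loop
  ADD #47: R2 = 46 + 1 = 47  → 47 < 48, loop
  ADD #48: R2 = 47 + 1 = 48  → 48 >= 48, exit
Total ADD instructions: 48

48


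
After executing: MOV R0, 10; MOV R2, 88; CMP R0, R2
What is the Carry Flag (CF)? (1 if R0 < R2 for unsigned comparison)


Register state trace:
  MOV R0, 10  → R0 = 10
  MOV R2, 88  → R2 = 88
  CMP R0, R2  → unsigned 10 - 88: borrow occurs
  10 < 88, so CF = 1
CF = 1

1


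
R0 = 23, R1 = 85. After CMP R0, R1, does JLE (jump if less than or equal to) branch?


Trace:
  R0 = 23, R1 = 85
  CMP R0, R1  → compares 23 vs 85
  JLE checks: is 23 less than or equal to 85?
  23 < 85, so condition is true
Branch taken: Yes

Yes


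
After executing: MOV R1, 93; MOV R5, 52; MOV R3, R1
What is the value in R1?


Register state trace:
  MOV R1, 93  → R1 = 93
  MOV R5, 52  → R5 = 52
  MOV R3, R1  → R3 = 93
Final: R1 = 93

93


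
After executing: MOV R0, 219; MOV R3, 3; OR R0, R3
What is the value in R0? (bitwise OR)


Register state trace:
  MOV R0, 219  → R0 = 219 (0b11011011)
  MOV R3, 3  → R3 = 3 (0b00000011)
  OR R0, R3   → R0 = 219 OR 3 = 219 (0b11011011)
Final: R0 = 219

219


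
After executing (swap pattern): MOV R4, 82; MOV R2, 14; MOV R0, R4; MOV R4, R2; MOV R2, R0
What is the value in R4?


Register state trace (swap pattern):
  MOV R4, 82  → R4 = 82
  MOV R2, 14  → R2 = 14
  MOV R0, R4  → R0 = 82  (save R4)
  MOV R4, R2  → R4 = 14  (R4 gets R2's value)
  MOV R2, R0  → R2 = 82  (R2 gets saved value)
Final: R4 = 14

14


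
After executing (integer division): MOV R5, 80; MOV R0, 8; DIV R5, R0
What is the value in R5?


Register state trace:
  MOV R5, 80  → R5 = 80
  MOV R0, 8  → R0 = 8
  DIV R5, R0  → R5 = 80 // 8 = 10
Final: R5 = 10

10


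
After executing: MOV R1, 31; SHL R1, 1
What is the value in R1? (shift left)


Register state trace:
  MOV R1, 31  → R1 = 31
  SHL R1, 1  → R1 = 31 << 1 = 31 * 2^1 = 62
Final: R1 = 62

62


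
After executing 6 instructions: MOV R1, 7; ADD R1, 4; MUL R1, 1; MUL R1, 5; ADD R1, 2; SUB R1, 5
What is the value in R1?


Register state trace:
  MOV R1, 7  → R1 = 7
  ADD R1, 4  → R1 = 7 + 4 = 11
  MUL R1, 1  → R1 = 11 * 1 = 11
  MUL R1, 5  → R1 = 11 * 5 = 55
  ADD R1, 2  → R1 = 55 + 2 = 57
  SUB R1, 5  → R1 = 57 - 5 = 52
Final: R1 = 52

52


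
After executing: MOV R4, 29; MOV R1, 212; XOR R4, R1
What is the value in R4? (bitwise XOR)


Register state trace:
  MOV R4, 29  → R4 = 29 (0b00011101)
  MOV R1, 212  → R1 = 212 (0b11010100)
  XOR R4, R1  → R4 = 29 XOR 212 = 201 (0b11001001)
Final: R4 = 201

201


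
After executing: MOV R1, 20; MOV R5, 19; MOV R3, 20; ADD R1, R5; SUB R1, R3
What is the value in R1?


Register state trace:
  MOV R1, 20  → R1 = 20
  MOV R5, 19  → R5 = 19
  MOV R3, 20  → R3 = 20
  ADD R1, R5  → R1 = 20 + 19 = 39
  SUB R1, R3  → R1 = 39 - 20 = 19
Final: R1 = 19

19


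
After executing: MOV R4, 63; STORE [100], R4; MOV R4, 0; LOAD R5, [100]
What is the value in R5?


Register and memory trace:
  MOV R4, 63  → R4 = 63
  STORE [100], R4  → mem[100] = 63
  MOV R4, 0  → R4 = 0
  LOAD R5, [100]  → R5 = mem[100] = 63
Final: R5 = 63

63


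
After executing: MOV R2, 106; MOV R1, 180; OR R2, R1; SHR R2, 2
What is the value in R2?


Register state trace:
  MOV R2, 106  → R2 = 106 (0b01101010)
  MOV R1, 180  → R1 = 180 (0b10110100)
  OR R2, R1  → R2 = 106 OR 180 = 254 (0b11111110)
  SHR R2, 2  → R2 = 254 >> 2 = 63
Final: R2 = 63

63


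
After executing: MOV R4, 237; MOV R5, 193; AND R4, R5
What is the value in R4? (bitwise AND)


Register state trace:
  MOV R4, 237  → R4 = 237 (0b11101101)
  MOV R5, 193  → R5 = 193 (0b11000001)
  AND R4, R5  → R4 = 237 AND 193 = 193 (0b11000001)
Final: R4 = 193

193


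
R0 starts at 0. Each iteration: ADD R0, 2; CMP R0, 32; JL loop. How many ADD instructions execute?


Loop trace (R0 starts at 0, target 32, step 2):
  ADD #1: R0 = 0 + 2 = 2  → 2 < 32, loop
  ADD #2: R0 = 2 + 2 = 4  → 4 < 32, loop
  ADD #3: R0 = 4 + 2 = 6  → 6 < 32, loop
  ADD #4: R0 = 6 + 2 = 8  → 8 < 32, loop
  ADD #5: R0 = 8 + 2 = 10  → 10 < 32, loop
  ADD #6: R0 = 10 + 2 = 12  → 12 < 32, loop
  ADD #7: R0 = 12 + 2 = 14  → 14 < 32, loop
  ADD #8: R0 = 14 + 2 = 16  → 16 < 32, loop
  ADD #9: R0 = 16 + 2 = 18  → 18 < 32, loop
  ADD #10: R0 = 18 + 2 = 20  → 20 < 32, loop
  ADD #11: R0 = 20 + 2 = 22  → 22 < 32, loop
  ADD #12: R0 = 22 + 2 = 24  → 24 < 32, loop
  ADD #13: R0 = 24 + 2 = 26  → 26 < 32, loop
  ADD #14: R0 = 26 + 2 = 28  → 28 < 32, loop
  ADD #15: R0 = 28 + 2 = 30  → 30 < 32, loop
  ADD #16: R0 = 30 + 2 = 32  → 32 >= 32, exit
Total ADD instructions: 16

16


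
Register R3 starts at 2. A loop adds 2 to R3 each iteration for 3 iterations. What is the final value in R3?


Starting value: R3 = 2
  Iter 1: R3 = 2 + 2 = 4
  Iter 2: R3 = 4 + 2 = 6
  Iter 3: R3 = 6 + 2 = 8
Final: R3 = 8

8


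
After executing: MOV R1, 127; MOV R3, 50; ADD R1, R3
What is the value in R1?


Register state trace:
  MOV R1, 127  → R1 = 127
  MOV R3, 50  → R3 = 50
  ADD R1, R3  → R1 = 127 + 50 = 177
Final: R1 = 177

177


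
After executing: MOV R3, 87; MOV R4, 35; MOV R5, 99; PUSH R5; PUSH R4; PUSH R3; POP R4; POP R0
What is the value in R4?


Stack trace (top is rightmost):
  MOV R3, 87  → R3 = 87
  MOV R4, 35  → R4 = 35
  MOV R5, 99  → R5 = 99
  PUSH R5  → stack: [99]
  PUSH R4  → stack: [99, 35]
  PUSH R3  → stack: [99, 35, 87]
  POP R4  → R4 = 87, stack: [99, 35]
  POP R0  → R0 = 35, stack: [99]
Final: R4 = 87

87


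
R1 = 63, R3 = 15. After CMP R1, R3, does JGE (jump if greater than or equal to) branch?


Trace:
  R1 = 63, R3 = 15
  CMP R1, R3  → compares 63 vs 15
  JGE checks: is 63 greater than or equal to 15?
  63 > 15, so condition is true
Branch taken: Yes

Yes


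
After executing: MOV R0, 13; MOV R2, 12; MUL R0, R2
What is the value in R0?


Register state trace:
  MOV R0, 13  → R0 = 13
  MOV R2, 12  → R2 = 12
  MUL R0, R2  → R0 = 13 * 12 = 156
Final: R0 = 156

156


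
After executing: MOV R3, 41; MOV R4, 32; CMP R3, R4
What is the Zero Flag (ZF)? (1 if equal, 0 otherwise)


Register state trace:
  MOV R3, 41  → R3 = 41
  MOV R4, 32  → R4 = 32
  CMP R3, R4  → computes 41 - 32 = 9
  Result is nonzero, so values are not equal
ZF = 0

0


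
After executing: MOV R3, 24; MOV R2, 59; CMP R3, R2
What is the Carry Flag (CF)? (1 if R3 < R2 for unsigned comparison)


Register state trace:
  MOV R3, 24  → R3 = 24
  MOV R2, 59  → R2 = 59
  CMP R3, R2  → unsigned 24 - 59: borrow occurs
  24 < 59, so CF = 1
CF = 1

1


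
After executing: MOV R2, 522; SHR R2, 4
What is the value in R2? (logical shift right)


Register state trace:
  MOV R2, 522  → R2 = 522
  SHR R2, 4  → R2 = 522 >> 4 = 522 // 2^4 = 32
Final: R2 = 32

32


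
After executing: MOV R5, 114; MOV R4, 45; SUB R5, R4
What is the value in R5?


Register state trace:
  MOV R5, 114  → R5 = 114
  MOV R4, 45  → R4 = 45
  SUB R5, R4  → R5 = 114 - 45 = 69
Final: R5 = 69

69


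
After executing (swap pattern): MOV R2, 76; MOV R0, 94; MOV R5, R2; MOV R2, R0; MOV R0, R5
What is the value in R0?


Register state trace (swap pattern):
  MOV R2, 76  → R2 = 76
  MOV R0, 94  → R0 = 94
  MOV R5, R2  → R5 = 76  (save R2)
  MOV R2, R0  → R2 = 94  (R2 gets R0's value)
  MOV R0, R5  → R0 = 76  (R0 gets saved value)
Final: R0 = 76

76


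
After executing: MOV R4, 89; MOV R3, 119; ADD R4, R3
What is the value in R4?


Register state trace:
  MOV R4, 89  → R4 = 89
  MOV R3, 119  → R3 = 119
  ADD R4, R3  → R4 = 89 + 119 = 208
Final: R4 = 208

208


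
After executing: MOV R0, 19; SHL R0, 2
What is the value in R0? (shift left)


Register state trace:
  MOV R0, 19  → R0 = 19
  SHL R0, 2  → R0 = 19 << 2 = 19 * 2^2 = 76
Final: R0 = 76

76


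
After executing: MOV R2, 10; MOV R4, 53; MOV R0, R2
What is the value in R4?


Register state trace:
  MOV R2, 10  → R2 = 10
  MOV R4, 53  → R4 = 53
  MOV R0, R2  → R0 = 10
Final: R4 = 53

53


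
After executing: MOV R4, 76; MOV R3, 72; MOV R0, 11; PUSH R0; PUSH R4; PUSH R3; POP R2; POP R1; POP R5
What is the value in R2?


Stack trace (top is rightmost):
  MOV R4, 76  → R4 = 76
  MOV R3, 72  → R3 = 72
  MOV R0, 11  → R0 = 11
  PUSH R0  → stack: [11]
  PUSH R4  → stack: [11, 76]
  PUSH R3  → stack: [11, 76, 72]
  POP R2  → R2 = 72, stack: [11, 76]
  POP R1  → R1 = 76, stack: [11]
  POP R5  → R5 = 11, stack: []
Final: R2 = 72

72


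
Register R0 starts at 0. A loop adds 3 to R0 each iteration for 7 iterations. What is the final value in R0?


Starting value: R0 = 0
  Iter 1: R0 = 0 + 3 = 3
  Iter 2: R0 = 3 + 3 = 6
  Iter 3: R0 = 6 + 3 = 9
  Iter 4: R0 = 9 + 3 = 12
  Iter 5: R0 = 12 + 3 = 15
  Iter 6: R0 = 15 + 3 = 18
  Iter 7: R0 = 18 + 3 = 21
Final: R0 = 21

21


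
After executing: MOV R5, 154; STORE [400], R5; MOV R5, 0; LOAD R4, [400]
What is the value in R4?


Register and memory trace:
  MOV R5, 154  → R5 = 154
  STORE [400], R5  → mem[400] = 154
  MOV R5, 0  → R5 = 0
  LOAD R4, [400]  → R4 = mem[400] = 154
Final: R4 = 154

154


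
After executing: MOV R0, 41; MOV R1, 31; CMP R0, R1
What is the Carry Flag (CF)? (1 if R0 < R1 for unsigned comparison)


Register state trace:
  MOV R0, 41  → R0 = 41
  MOV R1, 31  → R1 = 31
  CMP R0, R1  → unsigned 41 - 31: no borrow
  41 >= 31, so CF = 0
CF = 0

0


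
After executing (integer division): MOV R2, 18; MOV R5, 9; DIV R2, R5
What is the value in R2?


Register state trace:
  MOV R2, 18  → R2 = 18
  MOV R5, 9  → R5 = 9
  DIV R2, R5  → R2 = 18 // 9 = 2
Final: R2 = 2

2


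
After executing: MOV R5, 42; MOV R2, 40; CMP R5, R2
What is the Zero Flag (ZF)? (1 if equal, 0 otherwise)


Register state trace:
  MOV R5, 42  → R5 = 42
  MOV R2, 40  → R2 = 40
  CMP R5, R2  → computes 42 - 40 = 2
  Result is nonzero, so values are not equal
ZF = 0

0


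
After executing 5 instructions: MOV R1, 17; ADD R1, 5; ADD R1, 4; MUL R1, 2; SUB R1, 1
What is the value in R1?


Register state trace:
  MOV R1, 17  → R1 = 17
  ADD R1, 5  → R1 = 17 + 5 = 22
  ADD R1, 4  → R1 = 22 + 4 = 26
  MUL R1, 2  → R1 = 26 * 2 = 52
  SUB R1, 1  → R1 = 52 - 1 = 51
Final: R1 = 51

51


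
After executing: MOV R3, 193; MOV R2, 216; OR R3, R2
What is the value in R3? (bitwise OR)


Register state trace:
  MOV R3, 193  → R3 = 193 (0b11000001)
  MOV R2, 216  → R2 = 216 (0b11011000)
  OR R3, R2   → R3 = 193 OR 216 = 217 (0b11011001)
Final: R3 = 217

217


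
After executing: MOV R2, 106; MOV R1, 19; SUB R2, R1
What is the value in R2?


Register state trace:
  MOV R2, 106  → R2 = 106
  MOV R1, 19  → R1 = 19
  SUB R2, R1  → R2 = 106 - 19 = 87
Final: R2 = 87

87


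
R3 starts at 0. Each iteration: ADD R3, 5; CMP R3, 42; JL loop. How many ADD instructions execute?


Loop trace (R3 starts at 0, target 42, step 5):
  ADD #1: R3 = 0 + 5 = 5  → 5 < 42, loop
  ADD #2: R3 = 5 + 5 = 10  → 10 < 42, loop
  ADD #3: R3 = 10 + 5 = 15  → 15 < 42, loop
  ADD #4: R3 = 15 + 5 = 20  → 20 < 42, loop
  ADD #5: R3 = 20 + 5 = 25  → 25 < 42, loop
  ADD #6: R3 = 25 + 5 = 30  → 30 < 42, loop
  ADD #7: R3 = 30 + 5 = 35  → 35 < 42, loop
  ADD #8: R3 = 35 + 5 = 40  → 40 < 42, loop
  ADD #9: R3 = 40 + 5 = 45  → 45 >= 42, exit
Total ADD instructions: 9

9


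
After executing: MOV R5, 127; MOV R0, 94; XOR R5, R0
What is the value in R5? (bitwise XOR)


Register state trace:
  MOV R5, 127  → R5 = 127 (0b01111111)
  MOV R0, 94  → R0 = 94 (0b01011110)
  XOR R5, R0  → R5 = 127 XOR 94 = 33 (0b00100001)
Final: R5 = 33

33


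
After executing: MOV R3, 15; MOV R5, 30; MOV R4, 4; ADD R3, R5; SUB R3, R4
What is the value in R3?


Register state trace:
  MOV R3, 15  → R3 = 15
  MOV R5, 30  → R5 = 30
  MOV R4, 4  → R4 = 4
  ADD R3, R5  → R3 = 15 + 30 = 45
  SUB R3, R4  → R3 = 45 - 4 = 41
Final: R3 = 41

41


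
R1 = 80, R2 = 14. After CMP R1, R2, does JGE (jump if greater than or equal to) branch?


Trace:
  R1 = 80, R2 = 14
  CMP R1, R2  → compares 80 vs 14
  JGE checks: is 80 greater than or equal to 14?
  80 > 14, so condition is true
Branch taken: Yes

Yes


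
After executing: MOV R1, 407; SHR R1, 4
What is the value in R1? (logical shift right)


Register state trace:
  MOV R1, 407  → R1 = 407
  SHR R1, 4  → R1 = 407 >> 4 = 407 // 2^4 = 25
Final: R1 = 25

25


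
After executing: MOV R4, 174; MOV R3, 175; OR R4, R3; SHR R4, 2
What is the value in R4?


Register state trace:
  MOV R4, 174  → R4 = 174 (0b10101110)
  MOV R3, 175  → R3 = 175 (0b10101111)
  OR R4, R3  → R4 = 174 OR 175 = 175 (0b10101111)
  SHR R4, 2  → R4 = 175 >> 2 = 43
Final: R4 = 43

43


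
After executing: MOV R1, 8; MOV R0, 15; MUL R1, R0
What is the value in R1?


Register state trace:
  MOV R1, 8  → R1 = 8
  MOV R0, 15  → R0 = 15
  MUL R1, R0  → R1 = 8 * 15 = 120
Final: R1 = 120

120
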